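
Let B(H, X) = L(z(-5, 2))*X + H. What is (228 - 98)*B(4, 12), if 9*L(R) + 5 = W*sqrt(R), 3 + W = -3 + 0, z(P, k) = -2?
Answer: -1040/3 - 1040*I*sqrt(2) ≈ -346.67 - 1470.8*I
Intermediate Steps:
W = -6 (W = -3 + (-3 + 0) = -3 - 3 = -6)
L(R) = -5/9 - 2*sqrt(R)/3 (L(R) = -5/9 + (-6*sqrt(R))/9 = -5/9 - 2*sqrt(R)/3)
B(H, X) = H + X*(-5/9 - 2*I*sqrt(2)/3) (B(H, X) = (-5/9 - 2*I*sqrt(2)/3)*X + H = X*(-5/9 - 2*I*sqrt(2)/3) + H = H + X*(-5/9 - 2*I*sqrt(2)/3))
(228 - 98)*B(4, 12) = (228 - 98)*(4 - 1/9*12*(5 + 6*I*sqrt(2))) = 130*(4 + (-20/3 - 8*I*sqrt(2))) = 130*(-8/3 - 8*I*sqrt(2)) = -1040/3 - 1040*I*sqrt(2)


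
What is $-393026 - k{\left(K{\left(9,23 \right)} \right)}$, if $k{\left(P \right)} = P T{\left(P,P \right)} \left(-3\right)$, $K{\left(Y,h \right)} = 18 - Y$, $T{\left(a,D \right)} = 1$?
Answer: $-392999$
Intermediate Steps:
$k{\left(P \right)} = - 3 P$ ($k{\left(P \right)} = P 1 \left(-3\right) = P \left(-3\right) = - 3 P$)
$-393026 - k{\left(K{\left(9,23 \right)} \right)} = -393026 - - 3 \left(18 - 9\right) = -393026 - \left(-3\right) 9 = -393026 - -27 = -393026 + 27 = -392999$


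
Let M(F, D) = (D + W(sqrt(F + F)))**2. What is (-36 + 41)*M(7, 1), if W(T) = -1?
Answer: 0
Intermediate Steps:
M(F, D) = (-1 + D)**2 (M(F, D) = (D - 1)**2 = (-1 + D)**2)
(-36 + 41)*M(7, 1) = (-36 + 41)*(-1 + 1)**2 = 5*0**2 = 5*0 = 0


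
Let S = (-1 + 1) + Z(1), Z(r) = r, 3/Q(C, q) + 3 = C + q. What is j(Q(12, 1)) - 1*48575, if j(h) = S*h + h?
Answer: -242872/5 ≈ -48574.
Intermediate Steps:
Q(C, q) = 3/(-3 + C + q) (Q(C, q) = 3/(-3 + (C + q)) = 3/(-3 + C + q))
S = 1 (S = (-1 + 1) + 1 = 0 + 1 = 1)
j(h) = 2*h (j(h) = 1*h + h = h + h = 2*h)
j(Q(12, 1)) - 1*48575 = 2*(3/(-3 + 12 + 1)) - 1*48575 = 2*(3/10) - 48575 = ⅗ - 48575 = -242872/5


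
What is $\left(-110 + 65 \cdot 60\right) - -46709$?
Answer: $50499$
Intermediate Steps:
$\left(-110 + 65 \cdot 60\right) - -46709 = \left(-110 + 3900\right) + 46709 = 3790 + 46709 = 50499$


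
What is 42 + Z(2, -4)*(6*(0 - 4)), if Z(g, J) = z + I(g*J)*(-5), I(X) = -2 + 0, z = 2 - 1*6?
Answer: -102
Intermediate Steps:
z = -4 (z = 2 - 6 = -4)
I(X) = -2
Z(g, J) = 6 (Z(g, J) = -4 - 2*(-5) = -4 + 10 = 6)
42 + Z(2, -4)*(6*(0 - 4)) = 42 + 6*(6*(0 - 4)) = 42 + 6*(6*(-4)) = 42 + 6*(-24) = 42 - 144 = -102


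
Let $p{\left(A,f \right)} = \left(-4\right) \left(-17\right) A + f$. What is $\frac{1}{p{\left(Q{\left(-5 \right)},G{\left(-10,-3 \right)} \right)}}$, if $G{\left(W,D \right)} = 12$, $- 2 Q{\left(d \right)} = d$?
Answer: $\frac{1}{182} \approx 0.0054945$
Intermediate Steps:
$Q{\left(d \right)} = - \frac{d}{2}$
$p{\left(A,f \right)} = f + 68 A$ ($p{\left(A,f \right)} = 68 A + f = f + 68 A$)
$\frac{1}{p{\left(Q{\left(-5 \right)},G{\left(-10,-3 \right)} \right)}} = \frac{1}{12 + 68 \left(\left(- \frac{1}{2}\right) \left(-5\right)\right)} = \frac{1}{12 + 68 \cdot \frac{5}{2}} = \frac{1}{12 + 170} = \frac{1}{182}$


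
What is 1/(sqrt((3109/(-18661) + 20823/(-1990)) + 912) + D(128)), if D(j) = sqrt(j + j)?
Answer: -594166240/23966050927 + sqrt(1243022168689744130)/23966050927 ≈ 0.021728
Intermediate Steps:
D(j) = sqrt(2)*sqrt(j) (D(j) = sqrt(2*j) = sqrt(2)*sqrt(j))
1/(sqrt((3109/(-18661) + 20823/(-1990)) + 912) + D(128)) = 1/(sqrt((3109/(-18661) + 20823/(-1990)) + 912) + sqrt(2)*sqrt(128)) = 1/(sqrt((3109*(-1/18661) + 20823*(-1/1990)) + 912) + sqrt(2)*(8*sqrt(2))) = 1/(sqrt((-3109/18661 - 20823/1990) + 912) + 16) = 1/(sqrt(-394764913/37135390 + 912) + 16) = 1/(sqrt(33472710767/37135390) + 16) = 1/(sqrt(1243022168689744130)/37135390 + 16) = 1/(16 + sqrt(1243022168689744130)/37135390)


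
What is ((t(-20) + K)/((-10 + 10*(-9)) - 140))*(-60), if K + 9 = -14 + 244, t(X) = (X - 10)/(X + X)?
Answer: 887/16 ≈ 55.438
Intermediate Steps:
t(X) = (-10 + X)/(2*X) (t(X) = (-10 + X)/((2*X)) = (-10 + X)*(1/(2*X)) = (-10 + X)/(2*X))
K = 221 (K = -9 + (-14 + 244) = -9 + 230 = 221)
((t(-20) + K)/((-10 + 10*(-9)) - 140))*(-60) = (((½)*(-10 - 20)/(-20) + 221)/((-10 + 10*(-9)) - 140))*(-60) = (((½)*(-1/20)*(-30) + 221)/((-10 - 90) - 140))*(-60) = ((¾ + 221)/(-100 - 140))*(-60) = ((887/4)/(-240))*(-60) = ((887/4)*(-1/240))*(-60) = -887/960*(-60) = 887/16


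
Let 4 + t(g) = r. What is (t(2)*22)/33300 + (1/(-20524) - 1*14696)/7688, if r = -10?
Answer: -2523142084549/1313589362400 ≈ -1.9208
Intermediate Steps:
t(g) = -14 (t(g) = -4 - 10 = -14)
(t(2)*22)/33300 + (1/(-20524) - 1*14696)/7688 = -14*22/33300 + (1/(-20524) - 1*14696)/7688 = -308*1/33300 + (-1/20524 - 14696)*(1/7688) = -77/8325 - 301620705/20524*1/7688 = -77/8325 - 301620705/157788512 = -2523142084549/1313589362400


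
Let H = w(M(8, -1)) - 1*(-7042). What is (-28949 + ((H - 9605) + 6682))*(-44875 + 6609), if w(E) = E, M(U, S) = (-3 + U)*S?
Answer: 950336110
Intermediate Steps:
M(U, S) = S*(-3 + U)
H = 7037 (H = -(-3 + 8) - 1*(-7042) = -1*5 + 7042 = -5 + 7042 = 7037)
(-28949 + ((H - 9605) + 6682))*(-44875 + 6609) = (-28949 + ((7037 - 9605) + 6682))*(-44875 + 6609) = (-28949 + (-2568 + 6682))*(-38266) = (-28949 + 4114)*(-38266) = -24835*(-38266) = 950336110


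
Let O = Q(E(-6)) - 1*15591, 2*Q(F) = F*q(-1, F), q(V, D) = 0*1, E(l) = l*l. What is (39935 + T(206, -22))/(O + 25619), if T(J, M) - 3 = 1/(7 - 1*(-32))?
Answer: 67721/17004 ≈ 3.9827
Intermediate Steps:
E(l) = l²
q(V, D) = 0
Q(F) = 0 (Q(F) = (F*0)/2 = (½)*0 = 0)
T(J, M) = 118/39 (T(J, M) = 3 + 1/(7 - 1*(-32)) = 3 + 1/(7 + 32) = 3 + 1/39 = 118/39)
O = -15591 (O = 0 - 1*15591 = 0 - 15591 = -15591)
(39935 + T(206, -22))/(O + 25619) = (39935 + 118/39)/(-15591 + 25619) = (1557583/39)/10028 = (1557583/39)*(1/10028) = 67721/17004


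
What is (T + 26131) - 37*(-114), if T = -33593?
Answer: -3244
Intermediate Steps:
(T + 26131) - 37*(-114) = (-33593 + 26131) - 37*(-114) = -7462 + 4218 = -3244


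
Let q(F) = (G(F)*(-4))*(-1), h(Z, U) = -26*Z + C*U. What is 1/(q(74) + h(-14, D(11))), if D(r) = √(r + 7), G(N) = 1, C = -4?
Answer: 23/8446 + 3*√2/33784 ≈ 0.0028488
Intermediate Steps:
D(r) = √(7 + r)
h(Z, U) = -26*Z - 4*U
q(F) = 4 (q(F) = (1*(-4))*(-1) = -4*(-1) = 4)
1/(q(74) + h(-14, D(11))) = 1/(4 + (-26*(-14) - 4*√(7 + 11))) = 1/(4 + (364 - 12*√2)) = 1/(368 - 12*√2)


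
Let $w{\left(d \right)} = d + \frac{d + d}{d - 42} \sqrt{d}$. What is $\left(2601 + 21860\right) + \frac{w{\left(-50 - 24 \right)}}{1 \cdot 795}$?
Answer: $\frac{19446421}{795} + \frac{37 i \sqrt{74}}{23055} \approx 24461.0 + 0.013806 i$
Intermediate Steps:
$w{\left(d \right)} = d + \frac{2 d^{\frac{3}{2}}}{-42 + d}$ ($w{\left(d \right)} = d + \frac{2 d}{-42 + d} \sqrt{d} = d + \frac{2 d^{\frac{3}{2}}}{-42 + d}$)
$\left(2601 + 21860\right) + \frac{w{\left(-50 - 24 \right)}}{1 \cdot 795} = \left(2601 + 21860\right) + \frac{\frac{1}{-42 - 74} \left(\left(-50 - 24\right)^{2} - 42 \left(-50 - 24\right) + 2 \left(-50 - 24\right)^{\frac{3}{2}}\right)}{1 \cdot 795} = 24461 + \frac{\frac{1}{-42 - 74} \left(\left(-74\right)^{2} - -3108 + 2 \left(-74\right)^{\frac{3}{2}}\right)}{795} = 24461 + \frac{5476 + 3108 + 2 \left(- 74 i \sqrt{74}\right)}{-116} \cdot \frac{1}{795} = 24461 + - \frac{5476 + 3108 - 148 i \sqrt{74}}{116} \cdot \frac{1}{795} = 24461 + - \frac{8584 - 148 i \sqrt{74}}{116} \cdot \frac{1}{795} = 24461 + \left(-74 + \frac{37 i \sqrt{74}}{29}\right) \frac{1}{795} = 24461 - \left(\frac{74}{795} - \frac{37 i \sqrt{74}}{23055}\right) = \frac{19446421}{795} + \frac{37 i \sqrt{74}}{23055}$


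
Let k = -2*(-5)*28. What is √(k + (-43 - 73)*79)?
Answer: 2*I*√2221 ≈ 94.255*I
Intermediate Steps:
k = 280 (k = 10*28 = 280)
√(k + (-43 - 73)*79) = √(280 + (-43 - 73)*79) = √(280 - 116*79) = √(280 - 9164) = √(-8884) = 2*I*√2221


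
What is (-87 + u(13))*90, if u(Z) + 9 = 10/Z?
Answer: -111420/13 ≈ -8570.8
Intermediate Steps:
u(Z) = -9 + 10/Z
(-87 + u(13))*90 = (-87 + (-9 + 10/13))*90 = (-87 - 107/13)*90 = -1238/13*90 = -111420/13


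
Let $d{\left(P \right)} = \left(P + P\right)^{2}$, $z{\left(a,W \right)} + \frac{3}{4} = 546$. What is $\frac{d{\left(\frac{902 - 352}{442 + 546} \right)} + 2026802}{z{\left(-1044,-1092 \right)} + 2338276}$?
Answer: $\frac{494612955372}{570756582565} \approx 0.86659$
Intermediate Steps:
$z{\left(a,W \right)} = \frac{2181}{4}$ ($z{\left(a,W \right)} = - \frac{3}{4} + 546 = \frac{2181}{4}$)
$d{\left(P \right)} = 4 P^{2}$ ($d{\left(P \right)} = \left(2 P\right)^{2} = 4 P^{2}$)
$\frac{d{\left(\frac{902 - 352}{442 + 546} \right)} + 2026802}{z{\left(-1044,-1092 \right)} + 2338276} = \frac{4 \left(\frac{902 - 352}{442 + 546}\right)^{2} + 2026802}{\frac{2181}{4} + 2338276} = \frac{4 \left(\frac{550}{988}\right)^{2} + 2026802}{\frac{9355285}{4}} = \left(4 \left(550 \cdot \frac{1}{988}\right)^{2} + 2026802\right) \frac{4}{9355285} = \left(4 \left(\frac{275}{494}\right)^{2} + 2026802\right) \frac{4}{9355285} = \left(4 \cdot \frac{75625}{244036} + 2026802\right) \frac{4}{9355285} = \left(\frac{75625}{61009} + 2026802\right) \frac{4}{9355285} = \frac{123653238843}{61009} \cdot \frac{4}{9355285} = \frac{494612955372}{570756582565}$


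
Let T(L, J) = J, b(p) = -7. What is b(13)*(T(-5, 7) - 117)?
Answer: 770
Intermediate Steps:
b(13)*(T(-5, 7) - 117) = -7*(7 - 117) = -7*(-110) = 770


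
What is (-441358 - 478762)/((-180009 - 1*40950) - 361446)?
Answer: 184024/116481 ≈ 1.5799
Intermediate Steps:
(-441358 - 478762)/((-180009 - 1*40950) - 361446) = -920120/((-180009 - 40950) - 361446) = -920120/(-220959 - 361446) = -920120/(-582405) = -920120*(-1/582405) = 184024/116481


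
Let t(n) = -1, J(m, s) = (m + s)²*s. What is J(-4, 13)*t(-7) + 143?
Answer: -910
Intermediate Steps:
J(m, s) = s*(m + s)²
J(-4, 13)*t(-7) + 143 = (13*(-4 + 13)²)*(-1) + 143 = (13*9²)*(-1) + 143 = (13*81)*(-1) + 143 = 1053*(-1) + 143 = -1053 + 143 = -910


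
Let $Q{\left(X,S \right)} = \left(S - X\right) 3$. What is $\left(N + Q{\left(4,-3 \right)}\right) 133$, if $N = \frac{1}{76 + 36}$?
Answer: $- \frac{44669}{16} \approx -2791.8$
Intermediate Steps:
$Q{\left(X,S \right)} = - 3 X + 3 S$
$N = \frac{1}{112} \approx 0.0089286$
$\left(N + Q{\left(4,-3 \right)}\right) 133 = \left(\frac{1}{112} + \left(\left(-3\right) 4 + 3 \left(-3\right)\right)\right) 133 = \left(\frac{1}{112} - 21\right) 133 = \left(- \frac{2351}{112}\right) 133 = - \frac{44669}{16}$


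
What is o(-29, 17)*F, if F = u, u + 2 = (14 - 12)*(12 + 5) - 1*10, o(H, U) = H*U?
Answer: -10846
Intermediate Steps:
u = 22 (u = -2 + ((14 - 12)*(12 + 5) - 1*10) = -2 + (2*17 - 10) = -2 + (34 - 10) = -2 + 24 = 22)
F = 22
o(-29, 17)*F = -29*17*22 = -493*22 = -10846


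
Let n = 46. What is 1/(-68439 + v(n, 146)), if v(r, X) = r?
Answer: -1/68393 ≈ -1.4621e-5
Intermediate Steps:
1/(-68439 + v(n, 146)) = 1/(-68439 + 46) = 1/(-68393) = -1/68393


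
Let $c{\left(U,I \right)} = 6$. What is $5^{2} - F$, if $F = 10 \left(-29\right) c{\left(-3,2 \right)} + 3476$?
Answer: $-1711$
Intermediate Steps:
$F = 1736$ ($F = 10 \left(-29\right) 6 + 3476 = \left(-290\right) 6 + 3476 = -1740 + 3476 = 1736$)
$5^{2} - F = 5^{2} - 1736 = 25 - 1736 = -1711$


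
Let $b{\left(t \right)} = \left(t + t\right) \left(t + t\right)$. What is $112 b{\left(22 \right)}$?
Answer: $216832$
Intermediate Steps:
$b{\left(t \right)} = 4 t^{2}$ ($b{\left(t \right)} = 2 t 2 t = 4 t^{2}$)
$112 b{\left(22 \right)} = 112 \cdot 4 \cdot 22^{2} = 112 \cdot 4 \cdot 484 = 112 \cdot 1936 = 216832$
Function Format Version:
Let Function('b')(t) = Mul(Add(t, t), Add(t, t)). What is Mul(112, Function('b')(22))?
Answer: 216832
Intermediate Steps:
Function('b')(t) = Mul(4, Pow(t, 2)) (Function('b')(t) = Mul(Mul(2, t), Mul(2, t)) = Mul(4, Pow(t, 2)))
Mul(112, Function('b')(22)) = Mul(112, Mul(4, Pow(22, 2))) = Mul(112, Mul(4, 484)) = Mul(112, 1936) = 216832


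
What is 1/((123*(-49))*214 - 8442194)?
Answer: -1/9731972 ≈ -1.0275e-7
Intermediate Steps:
1/((123*(-49))*214 - 8442194) = 1/(-6027*214 - 8442194) = 1/(-1289778 - 8442194) = 1/(-9731972) = -1/9731972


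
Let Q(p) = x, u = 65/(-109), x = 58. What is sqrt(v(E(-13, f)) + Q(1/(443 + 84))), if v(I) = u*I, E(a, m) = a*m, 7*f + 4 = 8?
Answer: sqrt(36344742)/763 ≈ 7.9013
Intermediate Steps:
f = 4/7 (f = -4/7 + (1/7)*8 = -4/7 + 8/7 = 4/7 ≈ 0.57143)
u = -65/109 (u = 65*(-1/109) = -65/109 ≈ -0.59633)
Q(p) = 58
v(I) = -65*I/109
sqrt(v(E(-13, f)) + Q(1/(443 + 84))) = sqrt(-(-845)*4/(109*7) + 58) = sqrt(-65/109*(-52/7) + 58) = sqrt(3380/763 + 58) = sqrt(47634/763) = sqrt(36344742)/763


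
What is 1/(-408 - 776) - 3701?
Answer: -4381985/1184 ≈ -3701.0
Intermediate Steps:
1/(-408 - 776) - 3701 = 1/(-1184) - 3701 = -1/1184 - 3701 = -4381985/1184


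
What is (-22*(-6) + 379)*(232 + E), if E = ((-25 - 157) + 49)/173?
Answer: 20441533/173 ≈ 1.1816e+5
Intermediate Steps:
E = -133/173 (E = (-182 + 49)*(1/173) = -133*1/173 = -133/173 ≈ -0.76879)
(-22*(-6) + 379)*(232 + E) = (-22*(-6) + 379)*(232 - 133/173) = (132 + 379)*(40003/173) = 511*(40003/173) = 20441533/173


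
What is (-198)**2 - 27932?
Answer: 11272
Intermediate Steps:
(-198)**2 - 27932 = 39204 - 27932 = 11272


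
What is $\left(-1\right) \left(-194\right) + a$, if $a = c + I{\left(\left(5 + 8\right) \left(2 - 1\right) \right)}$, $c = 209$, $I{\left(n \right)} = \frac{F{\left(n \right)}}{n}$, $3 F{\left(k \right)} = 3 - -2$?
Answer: $\frac{15722}{39} \approx 403.13$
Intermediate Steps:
$F{\left(k \right)} = \frac{5}{3}$ ($F{\left(k \right)} = \frac{3 - -2}{3} = \frac{3 + 2}{3} = \frac{1}{3} \cdot 5 = \frac{5}{3}$)
$I{\left(n \right)} = \frac{5}{3 n}$
$a = \frac{8156}{39}$ ($a = 209 + \frac{5}{3 \left(5 + 8\right) \left(2 - 1\right)} = 209 + \frac{5}{3 \cdot 13 \cdot 1} = 209 + \frac{5}{3 \cdot 13} = 209 + \frac{5}{3} \cdot \frac{1}{13} = 209 + \frac{5}{39} = \frac{8156}{39} \approx 209.13$)
$\left(-1\right) \left(-194\right) + a = \left(-1\right) \left(-194\right) + \frac{8156}{39} = 194 + \frac{8156}{39} = \frac{15722}{39}$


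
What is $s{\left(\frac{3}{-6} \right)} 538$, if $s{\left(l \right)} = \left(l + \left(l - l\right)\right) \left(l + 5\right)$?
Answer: $- \frac{2421}{2} \approx -1210.5$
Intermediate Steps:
$s{\left(l \right)} = l \left(5 + l\right)$ ($s{\left(l \right)} = \left(l + 0\right) \left(5 + l\right) = l \left(5 + l\right)$)
$s{\left(\frac{3}{-6} \right)} 538 = \frac{3}{-6} \left(5 + \frac{3}{-6}\right) 538 = 3 \left(- \frac{1}{6}\right) \left(5 + 3 \left(- \frac{1}{6}\right)\right) 538 = - \frac{5 - \frac{1}{2}}{2} \cdot 538 = \left(- \frac{1}{2}\right) \frac{9}{2} \cdot 538 = \left(- \frac{9}{4}\right) 538 = - \frac{2421}{2}$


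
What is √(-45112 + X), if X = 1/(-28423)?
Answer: I*√36444492929471/28423 ≈ 212.4*I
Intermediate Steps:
X = -1/28423 ≈ -3.5183e-5
√(-45112 + X) = √(-45112 - 1/28423) = √(-1282218377/28423) = I*√36444492929471/28423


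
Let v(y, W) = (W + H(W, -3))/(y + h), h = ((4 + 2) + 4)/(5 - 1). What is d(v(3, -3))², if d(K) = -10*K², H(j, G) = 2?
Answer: 1600/14641 ≈ 0.10928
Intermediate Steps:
h = 5/2 (h = (6 + 4)/4 = 10*(¼) = 5/2 ≈ 2.5000)
v(y, W) = (2 + W)/(5/2 + y) (v(y, W) = (W + 2)/(y + 5/2) = (2 + W)/(5/2 + y))
d(v(3, -3))² = (-10*4*(2 - 3)²/(5 + 2*3)²)² = (-10*4/(5 + 6)²)² = (-10*(2*(-1)/11)²)² = (-10*(2*(1/11)*(-1))²)² = (-10*(-2/11)²)² = (-10*4/121)² = (-40/121)² = 1600/14641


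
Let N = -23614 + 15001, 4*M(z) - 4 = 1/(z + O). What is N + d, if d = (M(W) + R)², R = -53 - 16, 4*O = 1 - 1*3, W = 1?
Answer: -16227/4 ≈ -4056.8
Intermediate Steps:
O = -½ (O = (1 - 1*3)/4 = (1 - 3)/4 = (¼)*(-2) = -½ ≈ -0.50000)
M(z) = 1 + 1/(4*(-½ + z)) (M(z) = 1 + 1/(4*(z - ½)) = 1 + 1/(4*(-½ + z)))
R = -69
d = 18225/4 (d = ((-1 + 4*1)/(2*(-1 + 2*1)) - 69)² = ((-1 + 4)/(2*(-1 + 2)) - 69)² = ((½)*3/1 - 69)² = ((½)*1*3 - 69)² = (3/2 - 69)² = (-135/2)² = 18225/4 ≈ 4556.3)
N = -8613
N + d = -8613 + 18225/4 = -16227/4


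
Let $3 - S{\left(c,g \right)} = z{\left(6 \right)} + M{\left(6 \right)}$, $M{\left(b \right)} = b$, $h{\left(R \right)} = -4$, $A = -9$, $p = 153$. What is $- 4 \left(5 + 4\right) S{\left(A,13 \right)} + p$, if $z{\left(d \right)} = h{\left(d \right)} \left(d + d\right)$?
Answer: $-1467$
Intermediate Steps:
$z{\left(d \right)} = - 8 d$ ($z{\left(d \right)} = - 4 \left(d + d\right) = - 4 \cdot 2 d = - 8 d$)
$S{\left(c,g \right)} = 45$ ($S{\left(c,g \right)} = 3 - \left(\left(-8\right) 6 + 6\right) = 3 - \left(-48 + 6\right) = 3 - -42 = 3 + 42 = 45$)
$- 4 \left(5 + 4\right) S{\left(A,13 \right)} + p = - 4 \left(5 + 4\right) 45 + 153 = \left(-4\right) 9 \cdot 45 + 153 = \left(-36\right) 45 + 153 = -1620 + 153 = -1467$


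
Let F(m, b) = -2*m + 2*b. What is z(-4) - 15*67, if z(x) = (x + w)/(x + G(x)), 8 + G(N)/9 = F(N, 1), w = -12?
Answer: -7043/7 ≈ -1006.1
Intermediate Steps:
G(N) = -54 - 18*N (G(N) = -72 + 9*(-2*N + 2*1) = -72 + 9*(-2*N + 2) = -72 + 9*(2 - 2*N) = -72 + (18 - 18*N) = -54 - 18*N)
z(x) = (-12 + x)/(-54 - 17*x) (z(x) = (x - 12)/(x + (-54 - 18*x)) = (-12 + x)/(-54 - 17*x))
z(-4) - 15*67 = (12 - 1*(-4))/(54 + 17*(-4)) - 15*67 = (12 + 4)/(54 - 68) - 1005 = 16/(-14) - 1005 = -1/14*16 - 1005 = -8/7 - 1005 = -7043/7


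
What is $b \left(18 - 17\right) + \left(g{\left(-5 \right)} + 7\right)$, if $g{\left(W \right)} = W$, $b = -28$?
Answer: $-26$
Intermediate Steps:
$b \left(18 - 17\right) + \left(g{\left(-5 \right)} + 7\right) = - 28 \left(18 - 17\right) + \left(-5 + 7\right) = \left(-28\right) 1 + 2 = -28 + 2 = -26$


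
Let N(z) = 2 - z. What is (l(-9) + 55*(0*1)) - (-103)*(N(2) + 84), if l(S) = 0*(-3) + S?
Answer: 8643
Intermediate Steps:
l(S) = S (l(S) = 0 + S = S)
(l(-9) + 55*(0*1)) - (-103)*(N(2) + 84) = (-9 + 55*(0*1)) - (-103)*((2 - 1*2) + 84) = (-9 + 55*0) - (-103)*((2 - 2) + 84) = (-9 + 0) - (-103)*(0 + 84) = -9 - (-103)*84 = -9 - 1*(-8652) = -9 + 8652 = 8643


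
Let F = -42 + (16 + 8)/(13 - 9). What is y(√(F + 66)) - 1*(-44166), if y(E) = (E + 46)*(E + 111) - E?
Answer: 49302 + 156*√30 ≈ 50156.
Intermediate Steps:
F = -36 (F = -42 + 24/4 = -42 + 24*(¼) = -42 + 6 = -36)
y(E) = -E + (46 + E)*(111 + E) (y(E) = (46 + E)*(111 + E) - E = -E + (46 + E)*(111 + E))
y(√(F + 66)) - 1*(-44166) = (5106 + (√(-36 + 66))² + 156*√(-36 + 66)) - 1*(-44166) = (5106 + (√30)² + 156*√30) + 44166 = (5106 + 30 + 156*√30) + 44166 = (5136 + 156*√30) + 44166 = 49302 + 156*√30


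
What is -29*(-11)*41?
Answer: 13079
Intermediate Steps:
-29*(-11)*41 = 319*41 = 13079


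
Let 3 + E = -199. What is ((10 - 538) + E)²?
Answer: 532900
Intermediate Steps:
E = -202 (E = -3 - 199 = -202)
((10 - 538) + E)² = ((10 - 538) - 202)² = (-528 - 202)² = (-730)² = 532900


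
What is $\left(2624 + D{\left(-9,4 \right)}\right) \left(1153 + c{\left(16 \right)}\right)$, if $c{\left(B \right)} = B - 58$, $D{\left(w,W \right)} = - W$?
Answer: $2910820$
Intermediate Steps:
$c{\left(B \right)} = -58 + B$ ($c{\left(B \right)} = B - 58 = -58 + B$)
$\left(2624 + D{\left(-9,4 \right)}\right) \left(1153 + c{\left(16 \right)}\right) = \left(2624 - 4\right) \left(1153 + \left(-58 + 16\right)\right) = \left(2624 - 4\right) \left(1153 - 42\right) = 2620 \cdot 1111 = 2910820$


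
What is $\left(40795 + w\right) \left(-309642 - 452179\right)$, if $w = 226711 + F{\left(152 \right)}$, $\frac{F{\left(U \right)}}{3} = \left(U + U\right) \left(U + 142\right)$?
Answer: $-408057229514$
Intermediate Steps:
$F{\left(U \right)} = 6 U \left(142 + U\right)$ ($F{\left(U \right)} = 3 \left(U + U\right) \left(U + 142\right) = 3 \cdot 2 U \left(142 + U\right) = 6 U \left(142 + U\right)$)
$w = 494839$ ($w = 226711 + 6 \cdot 152 \left(142 + 152\right) = 226711 + 6 \cdot 152 \cdot 294 = 226711 + 268128 = 494839$)
$\left(40795 + w\right) \left(-309642 - 452179\right) = \left(40795 + 494839\right) \left(-309642 - 452179\right) = 535634 \left(-761821\right) = -408057229514$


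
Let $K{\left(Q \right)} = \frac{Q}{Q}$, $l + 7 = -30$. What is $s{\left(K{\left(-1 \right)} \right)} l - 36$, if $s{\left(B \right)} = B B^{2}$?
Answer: $-73$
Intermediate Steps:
$l = -37$ ($l = -7 - 30 = -37$)
$K{\left(Q \right)} = 1$
$s{\left(B \right)} = B^{3}$
$s{\left(K{\left(-1 \right)} \right)} l - 36 = 1^{3} \left(-37\right) - 36 = 1 \left(-37\right) - 36 = -37 - 36 = -73$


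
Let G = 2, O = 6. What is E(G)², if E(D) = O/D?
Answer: 9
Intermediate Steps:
E(D) = 6/D
E(G)² = (6/2)² = (6*(½))² = 3² = 9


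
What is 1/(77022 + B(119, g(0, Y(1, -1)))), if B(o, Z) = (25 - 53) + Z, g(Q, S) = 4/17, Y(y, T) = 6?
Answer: 17/1308902 ≈ 1.2988e-5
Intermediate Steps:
g(Q, S) = 4/17 (g(Q, S) = 4*(1/17) = 4/17)
B(o, Z) = -28 + Z
1/(77022 + B(119, g(0, Y(1, -1)))) = 1/(77022 + (-28 + 4/17)) = 1/(77022 - 472/17) = 1/(1308902/17) = 17/1308902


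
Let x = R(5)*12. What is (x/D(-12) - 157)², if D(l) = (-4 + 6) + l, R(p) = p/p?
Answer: 625681/25 ≈ 25027.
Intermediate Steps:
R(p) = 1
x = 12 (x = 1*12 = 12)
D(l) = 2 + l
(x/D(-12) - 157)² = (12/(2 - 12) - 157)² = (12/(-10) - 157)² = (12*(-⅒) - 157)² = (-6/5 - 157)² = (-791/5)² = 625681/25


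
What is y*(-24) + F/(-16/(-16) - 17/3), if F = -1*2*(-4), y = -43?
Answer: 7212/7 ≈ 1030.3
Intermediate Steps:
F = 8 (F = -2*(-4) = 8)
y*(-24) + F/(-16/(-16) - 17/3) = -43*(-24) + 8/(-16/(-16) - 17/3) = 1032 + 8/(-16*(-1/16) - 17*⅓) = 1032 + 8/(1 - 17/3) = 1032 + 8/(-14/3) = 1032 + 8*(-3/14) = 1032 - 12/7 = 7212/7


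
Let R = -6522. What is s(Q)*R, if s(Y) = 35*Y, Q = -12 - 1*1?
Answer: 2967510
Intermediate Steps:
Q = -13 (Q = -12 - 1 = -13)
s(Q)*R = (35*(-13))*(-6522) = -455*(-6522) = 2967510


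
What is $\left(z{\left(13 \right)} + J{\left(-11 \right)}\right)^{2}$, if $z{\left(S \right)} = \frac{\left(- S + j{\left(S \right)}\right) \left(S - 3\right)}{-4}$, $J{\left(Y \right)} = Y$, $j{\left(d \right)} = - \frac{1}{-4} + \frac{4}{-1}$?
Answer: $\frac{61009}{64} \approx 953.27$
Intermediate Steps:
$j{\left(d \right)} = - \frac{15}{4}$ ($j{\left(d \right)} = \left(-1\right) \left(- \frac{1}{4}\right) + 4 \left(-1\right) = \frac{1}{4} - 4 = - \frac{15}{4}$)
$z{\left(S \right)} = - \frac{\left(-3 + S\right) \left(- \frac{15}{4} - S\right)}{4}$ ($z{\left(S \right)} = \frac{\left(- S - \frac{15}{4}\right) \left(S - 3\right)}{-4} = \left(- \frac{15}{4} - S\right) \left(-3 + S\right) \left(- \frac{1}{4}\right) = \left(-3 + S\right) \left(- \frac{15}{4} - S\right) \left(- \frac{1}{4}\right) = - \frac{\left(-3 + S\right) \left(- \frac{15}{4} - S\right)}{4}$)
$\left(z{\left(13 \right)} + J{\left(-11 \right)}\right)^{2} = \left(\left(- \frac{45}{16} + \frac{13^{2}}{4} + \frac{3}{16} \cdot 13\right) - 11\right)^{2} = \left(\left(- \frac{45}{16} + \frac{1}{4} \cdot 169 + \frac{39}{16}\right) - 11\right)^{2} = \left(\left(- \frac{45}{16} + \frac{169}{4} + \frac{39}{16}\right) - 11\right)^{2} = \left(\frac{335}{8} - 11\right)^{2} = \left(\frac{247}{8}\right)^{2} = \frac{61009}{64}$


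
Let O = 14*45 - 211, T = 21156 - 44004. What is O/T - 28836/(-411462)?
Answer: 27024575/522282432 ≈ 0.051743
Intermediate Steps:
T = -22848
O = 419 (O = 630 - 211 = 419)
O/T - 28836/(-411462) = 419/(-22848) - 28836/(-411462) = 419*(-1/22848) - 28836*(-1/411462) = -419/22848 + 1602/22859 = 27024575/522282432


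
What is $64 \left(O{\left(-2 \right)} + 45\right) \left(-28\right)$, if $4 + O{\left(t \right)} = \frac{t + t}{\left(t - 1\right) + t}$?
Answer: $- \frac{374528}{5} \approx -74906.0$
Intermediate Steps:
$O{\left(t \right)} = -4 + \frac{2 t}{-1 + 2 t}$ ($O{\left(t \right)} = -4 + \frac{t + t}{\left(t - 1\right) + t} = -4 + \frac{2 t}{\left(-1 + t\right) + t} = -4 + \frac{2 t}{-1 + 2 t}$)
$64 \left(O{\left(-2 \right)} + 45\right) \left(-28\right) = 64 \left(\frac{2 \left(2 - -6\right)}{-1 + 2 \left(-2\right)} + 45\right) \left(-28\right) = 64 \left(\frac{2 \left(2 + 6\right)}{-1 - 4} + 45\right) \left(-28\right) = 64 \left(2 \frac{1}{-5} \cdot 8 + 45\right) \left(-28\right) = 64 \left(2 \left(- \frac{1}{5}\right) 8 + 45\right) \left(-28\right) = 64 \left(- \frac{16}{5} + 45\right) \left(-28\right) = 64 \cdot \frac{209}{5} \left(-28\right) = 64 \left(- \frac{5852}{5}\right) = - \frac{374528}{5}$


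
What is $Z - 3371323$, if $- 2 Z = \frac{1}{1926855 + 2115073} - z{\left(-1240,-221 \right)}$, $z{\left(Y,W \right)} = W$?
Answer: $- \frac{27254182927577}{8083856} \approx -3.3714 \cdot 10^{6}$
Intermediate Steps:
$Z = - \frac{893266089}{8083856}$ ($Z = - \frac{\frac{1}{1926855 + 2115073} - -221}{2} = - \frac{\frac{1}{4041928} + 221}{2} = \left(- \frac{1}{2}\right) \frac{893266089}{4041928} = - \frac{893266089}{8083856} \approx -110.5$)
$Z - 3371323 = - \frac{893266089}{8083856} - 3371323 = - \frac{27254182927577}{8083856}$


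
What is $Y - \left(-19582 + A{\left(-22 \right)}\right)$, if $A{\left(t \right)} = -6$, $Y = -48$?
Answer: $19540$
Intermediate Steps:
$Y - \left(-19582 + A{\left(-22 \right)}\right) = -48 - \left(-19582 - 6\right) = -48 - -19588 = -48 + 19588 = 19540$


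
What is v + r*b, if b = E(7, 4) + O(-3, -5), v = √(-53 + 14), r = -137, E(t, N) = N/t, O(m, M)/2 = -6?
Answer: 10960/7 + I*√39 ≈ 1565.7 + 6.245*I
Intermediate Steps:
O(m, M) = -12 (O(m, M) = 2*(-6) = -12)
v = I*√39 (v = √(-39) = I*√39 ≈ 6.245*I)
b = -80/7 (b = 4/7 - 12 = -80/7 ≈ -11.429)
v + r*b = I*√39 - 137*(-80/7) = I*√39 + 10960/7 = 10960/7 + I*√39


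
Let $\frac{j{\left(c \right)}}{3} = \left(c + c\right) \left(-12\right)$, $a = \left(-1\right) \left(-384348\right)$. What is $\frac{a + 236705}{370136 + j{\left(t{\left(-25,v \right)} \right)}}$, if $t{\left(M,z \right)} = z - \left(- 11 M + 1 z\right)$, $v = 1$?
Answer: $\frac{621053}{389936} \approx 1.5927$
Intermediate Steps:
$a = 384348$
$t{\left(M,z \right)} = 11 M$ ($t{\left(M,z \right)} = z - \left(- 11 M + z\right) = z - \left(z - 11 M\right) = z + \left(- z + 11 M\right) = 11 M$)
$j{\left(c \right)} = - 72 c$ ($j{\left(c \right)} = 3 \left(c + c\right) \left(-12\right) = 3 \cdot 2 c \left(-12\right) = 3 \left(- 24 c\right) = - 72 c$)
$\frac{a + 236705}{370136 + j{\left(t{\left(-25,v \right)} \right)}} = \frac{384348 + 236705}{370136 - 72 \cdot 11 \left(-25\right)} = \frac{621053}{370136 - -19800} = \frac{621053}{370136 + 19800} = \frac{621053}{389936}$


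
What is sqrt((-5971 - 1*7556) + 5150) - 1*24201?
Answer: -24201 + I*sqrt(8377) ≈ -24201.0 + 91.526*I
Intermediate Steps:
sqrt((-5971 - 1*7556) + 5150) - 1*24201 = sqrt((-5971 - 7556) + 5150) - 24201 = sqrt(-13527 + 5150) - 24201 = sqrt(-8377) - 24201 = I*sqrt(8377) - 24201 = -24201 + I*sqrt(8377)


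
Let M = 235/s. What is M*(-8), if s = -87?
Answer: 1880/87 ≈ 21.609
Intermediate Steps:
M = -235/87 (M = 235/(-87) = 235*(-1/87) = -235/87 ≈ -2.7011)
M*(-8) = -235/87*(-8) = 1880/87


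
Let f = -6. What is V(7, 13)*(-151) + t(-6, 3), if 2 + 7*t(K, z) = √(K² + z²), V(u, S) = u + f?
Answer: -1059/7 + 3*√5/7 ≈ -150.33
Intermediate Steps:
V(u, S) = -6 + u (V(u, S) = u - 6 = -6 + u)
t(K, z) = -2/7 + √(K² + z²)/7
V(7, 13)*(-151) + t(-6, 3) = (-6 + 7)*(-151) + (-2/7 + √((-6)² + 3²)/7) = 1*(-151) + (-2/7 + √(36 + 9)/7) = -151 + (-2/7 + √45/7) = -151 + (-2/7 + (3*√5)/7) = -151 + (-2/7 + 3*√5/7) = -1059/7 + 3*√5/7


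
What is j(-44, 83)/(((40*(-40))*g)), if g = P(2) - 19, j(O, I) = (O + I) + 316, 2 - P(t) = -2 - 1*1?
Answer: 71/4480 ≈ 0.015848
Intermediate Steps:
P(t) = 5 (P(t) = 2 - (-2 - 1*1) = 2 - (-2 - 1) = 2 - 1*(-3) = 2 + 3 = 5)
j(O, I) = 316 + I + O (j(O, I) = (I + O) + 316 = 316 + I + O)
g = -14 (g = 5 - 19 = -14)
j(-44, 83)/(((40*(-40))*g)) = (316 + 83 - 44)/(((40*(-40))*(-14))) = 355/((-1600*(-14))) = 355/22400 = 355*(1/22400) = 71/4480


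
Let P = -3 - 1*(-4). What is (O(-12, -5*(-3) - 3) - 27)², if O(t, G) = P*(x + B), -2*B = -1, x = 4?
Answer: 2025/4 ≈ 506.25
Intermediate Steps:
P = 1 (P = -3 + 4 = 1)
B = ½ (B = -½*(-1) = ½ ≈ 0.50000)
O(t, G) = 9/2 (O(t, G) = 1*(4 + ½) = 1*(9/2) = 9/2)
(O(-12, -5*(-3) - 3) - 27)² = (9/2 - 27)² = (-45/2)² = 2025/4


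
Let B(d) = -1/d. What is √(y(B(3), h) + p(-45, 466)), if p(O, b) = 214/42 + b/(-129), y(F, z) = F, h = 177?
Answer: √104146/301 ≈ 1.0721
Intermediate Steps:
p(O, b) = 107/21 - b/129 (p(O, b) = 214*(1/42) + b*(-1/129) = 107/21 - b/129)
√(y(B(3), h) + p(-45, 466)) = √(-1/3 + (107/21 - 1/129*466)) = √(-1*⅓ + (107/21 - 466/129)) = √(-⅓ + 1339/903) = √(346/301) = √104146/301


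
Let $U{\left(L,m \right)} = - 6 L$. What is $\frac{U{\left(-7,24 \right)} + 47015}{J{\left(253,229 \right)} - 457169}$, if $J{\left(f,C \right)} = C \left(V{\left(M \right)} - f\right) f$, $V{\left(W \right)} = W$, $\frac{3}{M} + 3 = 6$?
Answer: $- \frac{47057}{15057293} \approx -0.0031252$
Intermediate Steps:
$M = 1$ ($M = \frac{3}{-3 + 6} = \frac{3}{3} = 3 \cdot \frac{1}{3} = 1$)
$J{\left(f,C \right)} = C f \left(1 - f\right)$ ($J{\left(f,C \right)} = C \left(1 - f\right) f = C f \left(1 - f\right)$)
$\frac{U{\left(-7,24 \right)} + 47015}{J{\left(253,229 \right)} - 457169} = \frac{\left(-6\right) \left(-7\right) + 47015}{229 \cdot 253 \left(1 - 253\right) - 457169} = \frac{42 + 47015}{229 \cdot 253 \left(1 - 253\right) - 457169} = \frac{47057}{229 \cdot 253 \left(-252\right) - 457169} = \frac{47057}{-14600124 - 457169} = \frac{47057}{-15057293} = 47057 \left(- \frac{1}{15057293}\right) = - \frac{47057}{15057293}$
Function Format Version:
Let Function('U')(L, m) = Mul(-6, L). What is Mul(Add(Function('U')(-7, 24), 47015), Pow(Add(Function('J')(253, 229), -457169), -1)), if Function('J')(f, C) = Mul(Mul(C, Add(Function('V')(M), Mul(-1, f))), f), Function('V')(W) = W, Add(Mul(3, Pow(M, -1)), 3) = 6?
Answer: Rational(-47057, 15057293) ≈ -0.0031252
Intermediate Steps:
M = 1 (M = Mul(3, Pow(Add(-3, 6), -1)) = Mul(3, Pow(3, -1)) = Mul(3, Rational(1, 3)) = 1)
Function('J')(f, C) = Mul(C, f, Add(1, Mul(-1, f))) (Function('J')(f, C) = Mul(Mul(C, Add(1, Mul(-1, f))), f) = Mul(C, f, Add(1, Mul(-1, f))))
Mul(Add(Function('U')(-7, 24), 47015), Pow(Add(Function('J')(253, 229), -457169), -1)) = Mul(Add(Mul(-6, -7), 47015), Pow(Add(Mul(229, 253, Add(1, Mul(-1, 253))), -457169), -1)) = Mul(Add(42, 47015), Pow(Add(Mul(229, 253, Add(1, -253)), -457169), -1)) = Mul(47057, Pow(Add(Mul(229, 253, -252), -457169), -1)) = Mul(47057, Pow(Add(-14600124, -457169), -1)) = Mul(47057, Pow(-15057293, -1)) = Mul(47057, Rational(-1, 15057293)) = Rational(-47057, 15057293)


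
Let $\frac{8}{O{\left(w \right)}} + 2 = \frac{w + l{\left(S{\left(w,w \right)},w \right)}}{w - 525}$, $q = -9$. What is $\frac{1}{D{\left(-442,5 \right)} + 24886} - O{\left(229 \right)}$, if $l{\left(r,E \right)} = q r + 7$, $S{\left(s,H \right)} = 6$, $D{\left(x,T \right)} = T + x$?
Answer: $\frac{28948003}{9461763} \approx 3.0595$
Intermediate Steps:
$l{\left(r,E \right)} = 7 - 9 r$ ($l{\left(r,E \right)} = - 9 r + 7 = 7 - 9 r$)
$O{\left(w \right)} = \frac{8}{-2 + \frac{-47 + w}{-525 + w}}$ ($O{\left(w \right)} = \frac{8}{-2 + \frac{w + \left(7 - 54\right)}{w - 525}} = \frac{8}{-2 + \frac{w + \left(7 - 54\right)}{-525 + w}} = \frac{8}{-2 + \frac{w - 47}{-525 + w}} = \frac{8}{-2 + \frac{-47 + w}{-525 + w}}$)
$\frac{1}{D{\left(-442,5 \right)} + 24886} - O{\left(229 \right)} = \frac{1}{\left(5 - 442\right) + 24886} - \frac{8 \left(525 - 229\right)}{-1003 + 229} = \frac{1}{-437 + 24886} - \frac{8 \left(525 - 229\right)}{-774} = \frac{1}{24449} - 8 \left(- \frac{1}{774}\right) 296 = \frac{1}{24449} - - \frac{1184}{387} = \frac{1}{24449} + \frac{1184}{387} = \frac{28948003}{9461763}$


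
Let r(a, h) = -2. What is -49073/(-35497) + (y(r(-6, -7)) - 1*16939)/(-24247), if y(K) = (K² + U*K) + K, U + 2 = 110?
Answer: 1798753072/860695759 ≈ 2.0899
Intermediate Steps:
U = 108 (U = -2 + 110 = 108)
y(K) = K² + 109*K (y(K) = (K² + 108*K) + K = K² + 109*K)
-49073/(-35497) + (y(r(-6, -7)) - 1*16939)/(-24247) = -49073/(-35497) + (-2*(109 - 2) - 1*16939)/(-24247) = -49073*(-1/35497) + (-2*107 - 16939)*(-1/24247) = 49073/35497 + (-214 - 16939)*(-1/24247) = 49073/35497 - 17153*(-1/24247) = 49073/35497 + 17153/24247 = 1798753072/860695759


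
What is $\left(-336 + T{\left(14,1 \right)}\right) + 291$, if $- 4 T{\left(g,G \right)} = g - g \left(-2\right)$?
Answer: $- \frac{111}{2} \approx -55.5$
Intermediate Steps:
$T{\left(g,G \right)} = - \frac{3 g}{4}$ ($T{\left(g,G \right)} = - \frac{g - g \left(-2\right)}{4} = - \frac{g - - 2 g}{4} = - \frac{g + 2 g}{4} = - \frac{3 g}{4}$)
$\left(-336 + T{\left(14,1 \right)}\right) + 291 = \left(-336 - \frac{21}{2}\right) + 291 = - \frac{693}{2} + 291 = - \frac{111}{2}$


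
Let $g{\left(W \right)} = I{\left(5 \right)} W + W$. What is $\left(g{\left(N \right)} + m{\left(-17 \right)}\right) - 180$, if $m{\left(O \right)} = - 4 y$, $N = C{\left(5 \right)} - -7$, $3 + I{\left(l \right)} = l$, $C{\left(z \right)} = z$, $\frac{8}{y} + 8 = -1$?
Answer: $- \frac{1264}{9} \approx -140.44$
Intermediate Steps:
$y = - \frac{8}{9}$ ($y = \frac{8}{-8 - 1} = \frac{8}{-9} = 8 \left(- \frac{1}{9}\right) = - \frac{8}{9} \approx -0.88889$)
$I{\left(l \right)} = -3 + l$
$N = 12$ ($N = 5 - -7 = 5 + 7 = 12$)
$g{\left(W \right)} = 3 W$ ($g{\left(W \right)} = \left(-3 + 5\right) W + W = 2 W + W = 3 W$)
$m{\left(O \right)} = \frac{32}{9}$ ($m{\left(O \right)} = \left(-4\right) \left(- \frac{8}{9}\right) = \frac{32}{9}$)
$\left(g{\left(N \right)} + m{\left(-17 \right)}\right) - 180 = \left(3 \cdot 12 + \frac{32}{9}\right) - 180 = \left(36 + \frac{32}{9}\right) - 180 = \frac{356}{9} - 180 = - \frac{1264}{9}$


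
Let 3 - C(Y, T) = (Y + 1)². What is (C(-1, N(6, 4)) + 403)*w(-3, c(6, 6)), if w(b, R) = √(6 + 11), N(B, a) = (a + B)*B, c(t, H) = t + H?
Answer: 406*√17 ≈ 1674.0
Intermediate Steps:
c(t, H) = H + t
N(B, a) = B*(B + a) (N(B, a) = (B + a)*B = B*(B + a))
C(Y, T) = 3 - (1 + Y)² (C(Y, T) = 3 - (Y + 1)² = 3 - (1 + Y)²)
w(b, R) = √17
(C(-1, N(6, 4)) + 403)*w(-3, c(6, 6)) = ((3 - (1 - 1)²) + 403)*√17 = ((3 - 1*0²) + 403)*√17 = ((3 - 1*0) + 403)*√17 = ((3 + 0) + 403)*√17 = (3 + 403)*√17 = 406*√17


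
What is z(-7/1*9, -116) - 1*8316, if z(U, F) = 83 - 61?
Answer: -8294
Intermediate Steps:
z(U, F) = 22
z(-7/1*9, -116) - 1*8316 = 22 - 1*8316 = 22 - 8316 = -8294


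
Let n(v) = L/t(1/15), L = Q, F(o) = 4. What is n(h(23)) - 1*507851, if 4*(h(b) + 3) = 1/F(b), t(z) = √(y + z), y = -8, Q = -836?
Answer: -507851 + 836*I*√1785/119 ≈ -5.0785e+5 + 296.81*I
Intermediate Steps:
L = -836
t(z) = √(-8 + z)
h(b) = -47/16 (h(b) = -3 + (¼)/4 = -3 + (¼)*(¼) = -3 + 1/16 = -47/16)
n(v) = 836*I*√1785/119 (n(v) = -836/√(-8 + 1/15) = -836*(-I*√1785/119) = -(-836)*I*√1785/119 = 836*I*√1785/119)
n(h(23)) - 1*507851 = 836*I*√1785/119 - 1*507851 = 836*I*√1785/119 - 507851 = -507851 + 836*I*√1785/119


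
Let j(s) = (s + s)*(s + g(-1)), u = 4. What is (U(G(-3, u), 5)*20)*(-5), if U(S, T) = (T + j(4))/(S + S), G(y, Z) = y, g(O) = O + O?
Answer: 350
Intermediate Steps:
g(O) = 2*O
j(s) = 2*s*(-2 + s) (j(s) = (s + s)*(s + 2*(-1)) = (2*s)*(s - 2) = (2*s)*(-2 + s) = 2*s*(-2 + s))
U(S, T) = (16 + T)/(2*S) (U(S, T) = (T + 2*4*(-2 + 4))/(S + S) = (T + 2*4*2)/((2*S)) = (T + 16)*(1/(2*S)) = (16 + T)*(1/(2*S)) = (16 + T)/(2*S))
(U(G(-3, u), 5)*20)*(-5) = (((½)*(16 + 5)/(-3))*20)*(-5) = (((½)*(-⅓)*21)*20)*(-5) = -7/2*20*(-5) = -70*(-5) = 350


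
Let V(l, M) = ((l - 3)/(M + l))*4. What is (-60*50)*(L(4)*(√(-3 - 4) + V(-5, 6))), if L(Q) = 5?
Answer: 480000 - 15000*I*√7 ≈ 4.8e+5 - 39686.0*I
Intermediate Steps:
V(l, M) = 4*(-3 + l)/(M + l) (V(l, M) = ((-3 + l)/(M + l))*4 = 4*(-3 + l)/(M + l))
(-60*50)*(L(4)*(√(-3 - 4) + V(-5, 6))) = (-60*50)*(5*(√(-3 - 4) + 4*(-3 - 5)/(6 - 5))) = -15000*(√(-7) + 4*(-8)/1) = -15000*(I*√7 + 4*1*(-8)) = -15000*(I*√7 - 32) = -15000*(-32 + I*√7) = -3000*(-160 + 5*I*√7) = 480000 - 15000*I*√7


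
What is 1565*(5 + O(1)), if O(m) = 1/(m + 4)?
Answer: 8138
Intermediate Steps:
O(m) = 1/(4 + m)
1565*(5 + O(1)) = 1565*(5 + 1/(4 + 1)) = 1565*(5 + 1/5) = 1565*(5 + ⅕) = 1565*(26/5) = 8138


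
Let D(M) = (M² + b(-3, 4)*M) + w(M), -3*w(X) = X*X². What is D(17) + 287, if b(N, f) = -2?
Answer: -3287/3 ≈ -1095.7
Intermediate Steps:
w(X) = -X³/3 (w(X) = -X*X²/3 = -X³/3)
D(M) = M² - 2*M - M³/3 (D(M) = (M² - 2*M) - M³/3 = M² - 2*M - M³/3)
D(17) + 287 = (⅓)*17*(-6 - 1*17² + 3*17) + 287 = (⅓)*17*(-6 - 1*289 + 51) + 287 = (⅓)*17*(-6 - 289 + 51) + 287 = (⅓)*17*(-244) + 287 = -4148/3 + 287 = -3287/3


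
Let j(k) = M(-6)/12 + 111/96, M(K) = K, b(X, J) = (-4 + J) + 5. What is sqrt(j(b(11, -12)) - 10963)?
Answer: I*sqrt(701590)/8 ≈ 104.7*I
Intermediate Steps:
b(X, J) = 1 + J
j(k) = 21/32 (j(k) = -6/12 + 111/96 = -6*1/12 + 111*(1/96) = -1/2 + 37/32 = 21/32)
sqrt(j(b(11, -12)) - 10963) = sqrt(21/32 - 10963) = sqrt(-350795/32) = I*sqrt(701590)/8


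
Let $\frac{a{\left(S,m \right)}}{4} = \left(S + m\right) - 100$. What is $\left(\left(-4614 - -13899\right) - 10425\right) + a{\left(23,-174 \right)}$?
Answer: $-2144$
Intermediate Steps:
$a{\left(S,m \right)} = -400 + 4 S + 4 m$ ($a{\left(S,m \right)} = 4 \left(\left(S + m\right) - 100\right) = 4 \left(-100 + S + m\right) = -400 + 4 S + 4 m$)
$\left(\left(-4614 - -13899\right) - 10425\right) + a{\left(23,-174 \right)} = \left(\left(-4614 - -13899\right) - 10425\right) + \left(-400 + 4 \cdot 23 + 4 \left(-174\right)\right) = \left(\left(-4614 + 13899\right) - 10425\right) - 1004 = \left(9285 - 10425\right) - 1004 = -1140 - 1004 = -2144$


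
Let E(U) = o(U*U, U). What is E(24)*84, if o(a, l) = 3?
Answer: 252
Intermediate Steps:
E(U) = 3
E(24)*84 = 3*84 = 252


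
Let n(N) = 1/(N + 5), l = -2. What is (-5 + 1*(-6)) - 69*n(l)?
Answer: -34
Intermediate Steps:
n(N) = 1/(5 + N)
(-5 + 1*(-6)) - 69*n(l) = (-5 + 1*(-6)) - 69/(5 - 2) = (-5 - 6) - 69/3 = -11 - 69*⅓ = -11 - 23 = -34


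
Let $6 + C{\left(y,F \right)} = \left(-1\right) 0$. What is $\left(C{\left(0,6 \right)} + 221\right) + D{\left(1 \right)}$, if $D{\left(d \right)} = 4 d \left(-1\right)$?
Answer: $211$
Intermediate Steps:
$D{\left(d \right)} = - 4 d$
$C{\left(y,F \right)} = -6$ ($C{\left(y,F \right)} = -6 - 0 = -6 + 0 = -6$)
$\left(C{\left(0,6 \right)} + 221\right) + D{\left(1 \right)} = \left(-6 + 221\right) - 4 = 215 - 4 = 211$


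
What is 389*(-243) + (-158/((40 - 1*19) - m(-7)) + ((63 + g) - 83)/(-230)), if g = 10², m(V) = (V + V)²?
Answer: -380468941/4025 ≈ -94527.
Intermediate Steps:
m(V) = 4*V² (m(V) = (2*V)² = 4*V²)
g = 100
389*(-243) + (-158/((40 - 1*19) - m(-7)) + ((63 + g) - 83)/(-230)) = 389*(-243) + (-158/((40 - 1*19) - 4*(-7)²) + ((63 + 100) - 83)/(-230)) = -94527 + (-158/((40 - 19) - 4*49) + (163 - 83)*(-1/230)) = -94527 + (-158/(21 - 1*196) + 80*(-1/230)) = -94527 + (-158/(21 - 196) - 8/23) = -94527 + (-158/(-175) - 8/23) = -94527 + (-158*(-1/175) - 8/23) = -94527 + (158/175 - 8/23) = -94527 + 2234/4025 = -380468941/4025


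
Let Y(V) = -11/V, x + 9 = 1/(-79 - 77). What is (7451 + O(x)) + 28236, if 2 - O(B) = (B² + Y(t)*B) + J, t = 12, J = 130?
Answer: 23977469/676 ≈ 35470.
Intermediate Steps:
x = -1405/156 (x = -9 + 1/(-79 - 77) = -9 + 1/(-156) = -9 - 1/156 = -1405/156 ≈ -9.0064)
O(B) = -128 - B² + 11*B/12 (O(B) = 2 - ((B² + (-11/12)*B) + 130) = 2 - ((B² + (-11*1/12)*B) + 130) = 2 - ((B² - 11*B/12) + 130) = 2 - (130 + B² - 11*B/12) = 2 + (-130 - B² + 11*B/12) = -128 - B² + 11*B/12)
(7451 + O(x)) + 28236 = (7451 + (-128 - (-1405/156)² + (11/12)*(-1405/156))) + 28236 = (7451 + (-128 - 1*1974025/24336 - 15455/1872)) + 28236 = (7451 + (-128 - 1974025/24336 - 15455/1872)) + 28236 = (7451 - 146943/676) + 28236 = 4889933/676 + 28236 = 23977469/676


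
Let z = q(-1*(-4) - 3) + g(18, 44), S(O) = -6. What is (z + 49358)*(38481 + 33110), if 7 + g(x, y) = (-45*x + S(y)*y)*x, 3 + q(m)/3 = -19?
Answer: 2144365223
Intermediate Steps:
q(m) = -66 (q(m) = -9 + 3*(-19) = -9 - 57 = -66)
g(x, y) = -7 + x*(-45*x - 6*y) (g(x, y) = -7 + (-45*x - 6*y)*x = -7 + x*(-45*x - 6*y))
z = -19405 (z = -66 + (-7 - 45*18² - 6*18*44) = -66 + (-7 - 45*324 - 4752) = -66 + (-7 - 14580 - 4752) = -66 - 19339 = -19405)
(z + 49358)*(38481 + 33110) = (-19405 + 49358)*(38481 + 33110) = 29953*71591 = 2144365223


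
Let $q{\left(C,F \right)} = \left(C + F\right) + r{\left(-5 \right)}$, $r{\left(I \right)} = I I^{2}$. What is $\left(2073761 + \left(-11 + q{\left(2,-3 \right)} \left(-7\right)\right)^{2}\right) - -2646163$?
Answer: $5478565$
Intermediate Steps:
$r{\left(I \right)} = I^{3}$
$q{\left(C,F \right)} = -125 + C + F$ ($q{\left(C,F \right)} = \left(C + F\right) + \left(-5\right)^{3} = \left(C + F\right) - 125 = -125 + C + F$)
$\left(2073761 + \left(-11 + q{\left(2,-3 \right)} \left(-7\right)\right)^{2}\right) - -2646163 = \left(2073761 + \left(-11 + \left(-125 + 2 - 3\right) \left(-7\right)\right)^{2}\right) - -2646163 = \left(2073761 + \left(-11 - -882\right)^{2}\right) + 2646163 = \left(2073761 + \left(-11 + 882\right)^{2}\right) + 2646163 = \left(2073761 + 871^{2}\right) + 2646163 = \left(2073761 + 758641\right) + 2646163 = 2832402 + 2646163 = 5478565$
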